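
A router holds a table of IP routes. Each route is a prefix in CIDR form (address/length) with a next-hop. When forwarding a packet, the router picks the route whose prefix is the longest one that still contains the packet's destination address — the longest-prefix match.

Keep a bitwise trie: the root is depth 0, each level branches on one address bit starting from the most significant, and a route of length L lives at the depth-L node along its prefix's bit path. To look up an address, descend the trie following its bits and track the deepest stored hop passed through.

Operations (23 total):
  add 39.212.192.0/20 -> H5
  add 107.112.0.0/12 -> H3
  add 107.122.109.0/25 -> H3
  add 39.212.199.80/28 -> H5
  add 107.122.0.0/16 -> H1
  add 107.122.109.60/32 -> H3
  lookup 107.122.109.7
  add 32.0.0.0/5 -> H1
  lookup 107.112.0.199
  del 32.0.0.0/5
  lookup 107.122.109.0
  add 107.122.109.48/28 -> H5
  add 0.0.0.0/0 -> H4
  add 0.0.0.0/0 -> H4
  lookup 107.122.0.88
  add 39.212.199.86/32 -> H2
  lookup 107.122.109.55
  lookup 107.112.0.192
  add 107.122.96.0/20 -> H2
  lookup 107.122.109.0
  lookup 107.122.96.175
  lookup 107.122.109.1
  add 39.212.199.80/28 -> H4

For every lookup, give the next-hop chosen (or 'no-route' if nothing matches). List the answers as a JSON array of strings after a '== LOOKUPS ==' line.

Process each operation:
  + 39.212.192.0/20 (H5) depth=20
  + 107.112.0.0/12 (H3) depth=12
  + 107.122.109.0/25 (H3) depth=25
  + 39.212.199.80/28 (H5) depth=28
  + 107.122.0.0/16 (H1) depth=16
  + 107.122.109.60/32 (H3) depth=32
  ? 107.122.109.7  path d0:-→d1:-→d2:-→d3:-→d4:-→d5:-→d6:-→d7:-→d8:-→d9:-→d10:-→d11:-→d12:H3→d13:-→d14:-→d15:-→d16:H1→d17:-→d18:-→d19:-→d20:-→d21:-→d22:-→d23:-→d24:-→d25:H3→d26:-  best=H3
  + 32.0.0.0/5 (H1) depth=5
  ? 107.112.0.199  path d0:-→d1:-→d2:-→d3:-→d4:-→d5:-→d6:-→d7:-→d8:-→d9:-→d10:-→d11:-→d12:H3  best=H3
  del 32.0.0.0/5 (clear depth 5)
  ? 107.122.109.0  path d0:-→d1:-→d2:-→d3:-→d4:-→d5:-→d6:-→d7:-→d8:-→d9:-→d10:-→d11:-→d12:H3→d13:-→d14:-→d15:-→d16:H1→d17:-→d18:-→d19:-→d20:-→d21:-→d22:-→d23:-→d24:-→d25:H3→d26:-  best=H3
  + 107.122.109.48/28 (H5) depth=28
  + 0.0.0.0/0 (H4) depth=0
  + 0.0.0.0/0 (H4) depth=0
  ? 107.122.0.88  path d0:H4→d1:-→d2:-→d3:-→d4:-→d5:-→d6:-→d7:-→d8:-→d9:-→d10:-→d11:-→d12:H3→d13:-→d14:-→d15:-→d16:H1→d17:-  best=H1
  + 39.212.199.86/32 (H2) depth=32
  ? 107.122.109.55  path d0:H4→d1:-→d2:-→d3:-→d4:-→d5:-→d6:-→d7:-→d8:-→d9:-→d10:-→d11:-→d12:H3→d13:-→d14:-→d15:-→d16:H1→d17:-→d18:-→d19:-→d20:-→d21:-→d22:-→d23:-→d24:-→d25:H3→d26:-→d27:-→d28:H5  best=H5
  ? 107.112.0.192  path d0:H4→d1:-→d2:-→d3:-→d4:-→d5:-→d6:-→d7:-→d8:-→d9:-→d10:-→d11:-→d12:H3  best=H3
  + 107.122.96.0/20 (H2) depth=20
  ? 107.122.109.0  path d0:H4→d1:-→d2:-→d3:-→d4:-→d5:-→d6:-→d7:-→d8:-→d9:-→d10:-→d11:-→d12:H3→d13:-→d14:-→d15:-→d16:H1→d17:-→d18:-→d19:-→d20:H2→d21:-→d22:-→d23:-→d24:-→d25:H3→d26:-  best=H3
  ? 107.122.96.175  path d0:H4→d1:-→d2:-→d3:-→d4:-→d5:-→d6:-→d7:-→d8:-→d9:-→d10:-→d11:-→d12:H3→d13:-→d14:-→d15:-→d16:H1→d17:-→d18:-→d19:-→d20:H2  best=H2
  ? 107.122.109.1  path d0:H4→d1:-→d2:-→d3:-→d4:-→d5:-→d6:-→d7:-→d8:-→d9:-→d10:-→d11:-→d12:H3→d13:-→d14:-→d15:-→d16:H1→d17:-→d18:-→d19:-→d20:H2→d21:-→d22:-→d23:-→d24:-→d25:H3→d26:-  best=H3
  + 39.212.199.80/28 (H4) depth=28

== LOOKUPS ==
["H3","H3","H3","H1","H5","H3","H3","H2","H3"]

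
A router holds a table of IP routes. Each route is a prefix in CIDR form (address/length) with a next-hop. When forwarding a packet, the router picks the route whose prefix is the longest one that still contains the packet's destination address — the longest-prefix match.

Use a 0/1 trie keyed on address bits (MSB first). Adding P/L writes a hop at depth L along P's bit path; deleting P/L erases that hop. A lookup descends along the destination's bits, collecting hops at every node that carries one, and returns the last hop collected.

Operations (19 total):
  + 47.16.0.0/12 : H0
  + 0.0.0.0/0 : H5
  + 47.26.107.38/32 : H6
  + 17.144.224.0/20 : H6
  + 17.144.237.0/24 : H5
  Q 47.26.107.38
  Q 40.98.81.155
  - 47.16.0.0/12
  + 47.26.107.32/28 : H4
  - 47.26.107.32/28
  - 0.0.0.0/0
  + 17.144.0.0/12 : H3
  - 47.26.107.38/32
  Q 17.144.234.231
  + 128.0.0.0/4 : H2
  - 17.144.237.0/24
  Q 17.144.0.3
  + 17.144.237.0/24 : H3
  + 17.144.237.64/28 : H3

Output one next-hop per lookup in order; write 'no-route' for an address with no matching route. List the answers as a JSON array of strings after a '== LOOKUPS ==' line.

Process each operation:
  + 47.16.0.0/12 (H0) depth=12
  + 0.0.0.0/0 (H5) depth=0
  + 47.26.107.38/32 (H6) depth=32
  + 17.144.224.0/20 (H6) depth=20
  + 17.144.237.0/24 (H5) depth=24
  Q 47.26.107.38: descend 00101111000110100110101100100110 ; hops seen [H5,H0,H6] ; pick H6
  Q 40.98.81.155: descend 00101 ; hops seen [H5] ; pick H5
  del 47.16.0.0/12 (clear depth 12)
  + 47.26.107.32/28 (H4) depth=28
  del 47.26.107.32/28 (clear depth 28)
  del 0.0.0.0/0 (clear depth 0)
  + 17.144.0.0/12 (H3) depth=12
  del 47.26.107.38/32 (clear depth 32)
  Q 17.144.234.231: descend 000100011001000011101 ; hops seen [H3,H6] ; pick H6
  + 128.0.0.0/4 (H2) depth=4
  del 17.144.237.0/24 (clear depth 24)
  Q 17.144.0.3: descend 0001000110010000 ; hops seen [H3] ; pick H3
  + 17.144.237.0/24 (H3) depth=24
  + 17.144.237.64/28 (H3) depth=28

== LOOKUPS ==
["H6","H5","H6","H3"]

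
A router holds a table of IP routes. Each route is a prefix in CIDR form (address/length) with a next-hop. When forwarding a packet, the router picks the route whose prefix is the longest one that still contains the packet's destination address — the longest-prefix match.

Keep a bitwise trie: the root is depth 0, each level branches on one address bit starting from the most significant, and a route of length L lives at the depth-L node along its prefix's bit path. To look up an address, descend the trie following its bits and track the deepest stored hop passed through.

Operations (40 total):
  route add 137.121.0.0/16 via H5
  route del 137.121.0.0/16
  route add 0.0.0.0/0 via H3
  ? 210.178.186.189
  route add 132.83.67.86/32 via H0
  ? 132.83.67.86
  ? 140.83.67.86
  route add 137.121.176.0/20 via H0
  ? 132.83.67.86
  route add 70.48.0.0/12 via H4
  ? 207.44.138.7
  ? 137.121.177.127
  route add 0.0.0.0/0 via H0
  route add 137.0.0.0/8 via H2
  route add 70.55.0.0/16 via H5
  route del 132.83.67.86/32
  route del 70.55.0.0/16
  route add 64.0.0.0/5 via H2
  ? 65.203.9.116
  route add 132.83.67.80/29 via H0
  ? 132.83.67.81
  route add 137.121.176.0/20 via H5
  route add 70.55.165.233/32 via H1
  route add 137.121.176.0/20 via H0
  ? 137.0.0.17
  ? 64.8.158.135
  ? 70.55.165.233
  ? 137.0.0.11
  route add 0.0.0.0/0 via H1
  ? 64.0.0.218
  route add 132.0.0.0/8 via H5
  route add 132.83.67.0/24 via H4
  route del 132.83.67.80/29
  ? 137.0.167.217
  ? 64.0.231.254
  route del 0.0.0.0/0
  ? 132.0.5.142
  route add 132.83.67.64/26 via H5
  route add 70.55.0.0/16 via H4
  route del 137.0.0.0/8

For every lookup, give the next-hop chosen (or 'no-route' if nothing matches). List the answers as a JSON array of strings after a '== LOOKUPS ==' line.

Trace:
  add 137.121.0.0/16 -> H5 at depth 16
  del 137.121.0.0/16 (clear depth 16)
  add 0.0.0.0/0 -> H3 at depth 0
  ? 210.178.186.189  path d0:H3→d1:-  best=H3
  add 132.83.67.86/32 -> H0 at depth 32
  ? 132.83.67.86  path d0:H3→d1:-→d2:-→d3:-→d4:-→d5:-→d6:-→d7:-→d8:-→d9:-→d10:-→d11:-→d12:-→d13:-→d14:-→d15:-→d16:-→d17:-→d18:-→d19:-→d20:-→d21:-→d22:-→d23:-→d24:-→d25:-→d26:-→d27:-→d28:-→d29:-→d30:-→d31:-→d32:H0  best=H0
  ? 140.83.67.86  path d0:H3→d1:-→d2:-→d3:-→d4:-→d5:-  best=H3
  add 137.121.176.0/20 -> H0 at depth 20
  ? 132.83.67.86  path d0:H3→d1:-→d2:-→d3:-→d4:-→d5:-→d6:-→d7:-→d8:-→d9:-→d10:-→d11:-→d12:-→d13:-→d14:-→d15:-→d16:-→d17:-→d18:-→d19:-→d20:-→d21:-→d22:-→d23:-→d24:-→d25:-→d26:-→d27:-→d28:-→d29:-→d30:-→d31:-→d32:H0  best=H0
  add 70.48.0.0/12 -> H4 at depth 12
  ? 207.44.138.7  path d0:H3→d1:-  best=H3
  ? 137.121.177.127  path d0:H3→d1:-→d2:-→d3:-→d4:-→d5:-→d6:-→d7:-→d8:-→d9:-→d10:-→d11:-→d12:-→d13:-→d14:-→d15:-→d16:-→d17:-→d18:-→d19:-→d20:H0  best=H0
  add 0.0.0.0/0 -> H0 at depth 0
  add 137.0.0.0/8 -> H2 at depth 8
  add 70.55.0.0/16 -> H5 at depth 16
  del 132.83.67.86/32 (clear depth 32)
  del 70.55.0.0/16 (clear depth 16)
  add 64.0.0.0/5 -> H2 at depth 5
  ? 65.203.9.116  path d0:H0→d1:-→d2:-→d3:-→d4:-→d5:H2  best=H2
  add 132.83.67.80/29 -> H0 at depth 29
  ? 132.83.67.81  path d0:H0→d1:-→d2:-→d3:-→d4:-→d5:-→d6:-→d7:-→d8:-→d9:-→d10:-→d11:-→d12:-→d13:-→d14:-→d15:-→d16:-→d17:-→d18:-→d19:-→d20:-→d21:-→d22:-→d23:-→d24:-→d25:-→d26:-→d27:-→d28:-→d29:H0  best=H0
  add 137.121.176.0/20 -> H5 at depth 20
  add 70.55.165.233/32 -> H1 at depth 32
  add 137.121.176.0/20 -> H0 at depth 20
  ? 137.0.0.17  path d0:H0→d1:-→d2:-→d3:-→d4:-→d5:-→d6:-→d7:-→d8:H2→d9:-  best=H2
  ? 64.8.158.135  path d0:H0→d1:-→d2:-→d3:-→d4:-→d5:H2  best=H2
  ? 70.55.165.233  path d0:H0→d1:-→d2:-→d3:-→d4:-→d5:H2→d6:-→d7:-→d8:-→d9:-→d10:-→d11:-→d12:H4→d13:-→d14:-→d15:-→d16:-→d17:-→d18:-→d19:-→d20:-→d21:-→d22:-→d23:-→d24:-→d25:-→d26:-→d27:-→d28:-→d29:-→d30:-→d31:-→d32:H1  best=H1
  ? 137.0.0.11  path d0:H0→d1:-→d2:-→d3:-→d4:-→d5:-→d6:-→d7:-→d8:H2→d9:-  best=H2
  add 0.0.0.0/0 -> H1 at depth 0
  ? 64.0.0.218  path d0:H1→d1:-→d2:-→d3:-→d4:-→d5:H2  best=H2
  add 132.0.0.0/8 -> H5 at depth 8
  add 132.83.67.0/24 -> H4 at depth 24
  del 132.83.67.80/29 (clear depth 29)
  ? 137.0.167.217  path d0:H1→d1:-→d2:-→d3:-→d4:-→d5:-→d6:-→d7:-→d8:H2→d9:-  best=H2
  ? 64.0.231.254  path d0:H1→d1:-→d2:-→d3:-→d4:-→d5:H2  best=H2
  del 0.0.0.0/0 (clear depth 0)
  ? 132.0.5.142  path d0:-→d1:-→d2:-→d3:-→d4:-→d5:-→d6:-→d7:-→d8:H5→d9:-  best=H5
  add 132.83.67.64/26 -> H5 at depth 26
  add 70.55.0.0/16 -> H4 at depth 16
  del 137.0.0.0/8 (clear depth 8)

== LOOKUPS ==
["H3","H0","H3","H0","H3","H0","H2","H0","H2","H2","H1","H2","H2","H2","H2","H5"]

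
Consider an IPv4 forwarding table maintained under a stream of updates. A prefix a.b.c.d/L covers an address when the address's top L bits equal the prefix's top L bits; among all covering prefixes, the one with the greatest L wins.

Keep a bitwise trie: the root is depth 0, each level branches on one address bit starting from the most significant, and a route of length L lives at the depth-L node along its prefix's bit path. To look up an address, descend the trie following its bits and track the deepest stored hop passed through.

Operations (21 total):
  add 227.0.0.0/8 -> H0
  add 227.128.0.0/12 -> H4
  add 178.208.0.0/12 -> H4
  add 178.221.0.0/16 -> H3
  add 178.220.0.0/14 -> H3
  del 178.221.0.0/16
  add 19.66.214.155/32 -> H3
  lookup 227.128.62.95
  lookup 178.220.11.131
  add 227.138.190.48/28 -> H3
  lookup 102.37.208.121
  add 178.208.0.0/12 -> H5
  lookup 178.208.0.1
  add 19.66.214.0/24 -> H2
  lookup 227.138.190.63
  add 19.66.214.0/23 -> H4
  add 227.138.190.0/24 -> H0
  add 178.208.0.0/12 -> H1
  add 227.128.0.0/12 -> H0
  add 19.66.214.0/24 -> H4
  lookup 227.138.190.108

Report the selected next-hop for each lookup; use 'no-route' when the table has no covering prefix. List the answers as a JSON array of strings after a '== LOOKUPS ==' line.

Process each operation:
  + 227.0.0.0/8 (H0) depth=8
  + 227.128.0.0/12 (H4) depth=12
  + 178.208.0.0/12 (H4) depth=12
  + 178.221.0.0/16 (H3) depth=16
  + 178.220.0.0/14 (H3) depth=14
  - 178.221.0.0/16 clear@16
  + 19.66.214.155/32 (H3) depth=32
  ? 227.128.62.95  path d0:-→d1:-→d2:-→d3:-→d4:-→d5:-→d6:-→d7:-→d8:H0→d9:-→d10:-→d11:-→d12:H4  best=H4
  ? 178.220.11.131  path d0:-→d1:-→d2:-→d3:-→d4:-→d5:-→d6:-→d7:-→d8:-→d9:-→d10:-→d11:-→d12:H4→d13:-→d14:H3→d15:-  best=H3
  + 227.138.190.48/28 (H3) depth=28
  ? 102.37.208.121  path d0:-→d1:-  best=no-route
  + 178.208.0.0/12 (H5) depth=12
  ? 178.208.0.1  path d0:-→d1:-→d2:-→d3:-→d4:-→d5:-→d6:-→d7:-→d8:-→d9:-→d10:-→d11:-→d12:H5  best=H5
  + 19.66.214.0/24 (H2) depth=24
  ? 227.138.190.63  path d0:-→d1:-→d2:-→d3:-→d4:-→d5:-→d6:-→d7:-→d8:H0→d9:-→d10:-→d11:-→d12:H4→d13:-→d14:-→d15:-→d16:-→d17:-→d18:-→d19:-→d20:-→d21:-→d22:-→d23:-→d24:-→d25:-→d26:-→d27:-→d28:H3  best=H3
  + 19.66.214.0/23 (H4) depth=23
  + 227.138.190.0/24 (H0) depth=24
  + 178.208.0.0/12 (H1) depth=12
  + 227.128.0.0/12 (H0) depth=12
  + 19.66.214.0/24 (H4) depth=24
  ? 227.138.190.108  path d0:-→d1:-→d2:-→d3:-→d4:-→d5:-→d6:-→d7:-→d8:H0→d9:-→d10:-→d11:-→d12:H0→d13:-→d14:-→d15:-→d16:-→d17:-→d18:-→d19:-→d20:-→d21:-→d22:-→d23:-→d24:H0→d25:-  best=H0

== LOOKUPS ==
["H4","H3","no-route","H5","H3","H0"]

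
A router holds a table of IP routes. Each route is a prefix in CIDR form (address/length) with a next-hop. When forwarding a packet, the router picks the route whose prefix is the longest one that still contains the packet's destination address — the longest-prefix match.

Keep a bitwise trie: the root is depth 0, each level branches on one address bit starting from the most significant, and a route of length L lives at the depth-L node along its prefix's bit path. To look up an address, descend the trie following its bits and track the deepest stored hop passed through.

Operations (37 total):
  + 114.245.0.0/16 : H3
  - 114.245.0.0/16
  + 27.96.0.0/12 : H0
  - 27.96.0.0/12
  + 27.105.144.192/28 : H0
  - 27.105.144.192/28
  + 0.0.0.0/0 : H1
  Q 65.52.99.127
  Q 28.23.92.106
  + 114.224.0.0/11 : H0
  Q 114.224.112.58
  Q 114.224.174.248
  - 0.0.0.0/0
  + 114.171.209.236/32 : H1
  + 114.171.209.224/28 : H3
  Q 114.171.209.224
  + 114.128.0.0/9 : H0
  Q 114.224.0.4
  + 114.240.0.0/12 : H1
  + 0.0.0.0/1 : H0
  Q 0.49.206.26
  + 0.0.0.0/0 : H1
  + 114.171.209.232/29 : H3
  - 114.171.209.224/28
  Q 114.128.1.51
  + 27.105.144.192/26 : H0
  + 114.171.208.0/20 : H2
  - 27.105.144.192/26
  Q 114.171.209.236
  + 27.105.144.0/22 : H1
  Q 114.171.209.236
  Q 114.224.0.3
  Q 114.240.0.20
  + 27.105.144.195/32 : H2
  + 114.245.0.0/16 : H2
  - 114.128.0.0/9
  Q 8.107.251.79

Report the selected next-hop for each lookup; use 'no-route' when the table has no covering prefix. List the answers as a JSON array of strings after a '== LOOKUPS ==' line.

Trace:
  + 114.245.0.0/16 (H3) depth=16
  - 114.245.0.0/16 clear@16
  + 27.96.0.0/12 (H0) depth=12
  - 27.96.0.0/12 clear@12
  + 27.105.144.192/28 (H0) depth=28
  - 27.105.144.192/28 clear@28
  + 0.0.0.0/0 (H1) depth=0
  ? 65.52.99.127  path d0:H1→d1:-→d2:-  best=H1
  ? 28.23.92.106  path d0:H1→d1:-→d2:-→d3:-→d4:-→d5:-  best=H1
  + 114.224.0.0/11 (H0) depth=11
  ? 114.224.112.58  path d0:H1→d1:-→d2:-→d3:-→d4:-→d5:-→d6:-→d7:-→d8:-→d9:-→d10:-→d11:H0  best=H0
  ? 114.224.174.248  path d0:H1→d1:-→d2:-→d3:-→d4:-→d5:-→d6:-→d7:-→d8:-→d9:-→d10:-→d11:H0  best=H0
  - 0.0.0.0/0 clear@0
  + 114.171.209.236/32 (H1) depth=32
  + 114.171.209.224/28 (H3) depth=28
  ? 114.171.209.224  path d0:-→d1:-→d2:-→d3:-→d4:-→d5:-→d6:-→d7:-→d8:-→d9:-→d10:-→d11:-→d12:-→d13:-→d14:-→d15:-→d16:-→d17:-→d18:-→d19:-→d20:-→d21:-→d22:-→d23:-→d24:-→d25:-→d26:-→d27:-→d28:H3  best=H3
  + 114.128.0.0/9 (H0) depth=9
  ? 114.224.0.4  path d0:-→d1:-→d2:-→d3:-→d4:-→d5:-→d6:-→d7:-→d8:-→d9:H0→d10:-→d11:H0  best=H0
  + 114.240.0.0/12 (H1) depth=12
  + 0.0.0.0/1 (H0) depth=1
  ? 0.49.206.26  path d0:-→d1:H0→d2:-→d3:-  best=H0
  + 0.0.0.0/0 (H1) depth=0
  + 114.171.209.232/29 (H3) depth=29
  - 114.171.209.224/28 clear@28
  ? 114.128.1.51  path d0:H1→d1:H0→d2:-→d3:-→d4:-→d5:-→d6:-→d7:-→d8:-→d9:H0→d10:-  best=H0
  + 27.105.144.192/26 (H0) depth=26
  + 114.171.208.0/20 (H2) depth=20
  - 27.105.144.192/26 clear@26
  ? 114.171.209.236  path d0:H1→d1:H0→d2:-→d3:-→d4:-→d5:-→d6:-→d7:-→d8:-→d9:H0→d10:-→d11:-→d12:-→d13:-→d14:-→d15:-→d16:-→d17:-→d18:-→d19:-→d20:H2→d21:-→d22:-→d23:-→d24:-→d25:-→d26:-→d27:-→d28:-→d29:H3→d30:-→d31:-→d32:H1  best=H1
  + 27.105.144.0/22 (H1) depth=22
  ? 114.171.209.236  path d0:H1→d1:H0→d2:-→d3:-→d4:-→d5:-→d6:-→d7:-→d8:-→d9:H0→d10:-→d11:-→d12:-→d13:-→d14:-→d15:-→d16:-→d17:-→d18:-→d19:-→d20:H2→d21:-→d22:-→d23:-→d24:-→d25:-→d26:-→d27:-→d28:-→d29:H3→d30:-→d31:-→d32:H1  best=H1
  ? 114.224.0.3  path d0:H1→d1:H0→d2:-→d3:-→d4:-→d5:-→d6:-→d7:-→d8:-→d9:H0→d10:-→d11:H0  best=H0
  ? 114.240.0.20  path d0:H1→d1:H0→d2:-→d3:-→d4:-→d5:-→d6:-→d7:-→d8:-→d9:H0→d10:-→d11:H0→d12:H1→d13:-  best=H1
  + 27.105.144.195/32 (H2) depth=32
  + 114.245.0.0/16 (H2) depth=16
  - 114.128.0.0/9 clear@9
  ? 8.107.251.79  path d0:H1→d1:H0→d2:-→d3:-  best=H0

== LOOKUPS ==
["H1","H1","H0","H0","H3","H0","H0","H0","H1","H1","H0","H1","H0"]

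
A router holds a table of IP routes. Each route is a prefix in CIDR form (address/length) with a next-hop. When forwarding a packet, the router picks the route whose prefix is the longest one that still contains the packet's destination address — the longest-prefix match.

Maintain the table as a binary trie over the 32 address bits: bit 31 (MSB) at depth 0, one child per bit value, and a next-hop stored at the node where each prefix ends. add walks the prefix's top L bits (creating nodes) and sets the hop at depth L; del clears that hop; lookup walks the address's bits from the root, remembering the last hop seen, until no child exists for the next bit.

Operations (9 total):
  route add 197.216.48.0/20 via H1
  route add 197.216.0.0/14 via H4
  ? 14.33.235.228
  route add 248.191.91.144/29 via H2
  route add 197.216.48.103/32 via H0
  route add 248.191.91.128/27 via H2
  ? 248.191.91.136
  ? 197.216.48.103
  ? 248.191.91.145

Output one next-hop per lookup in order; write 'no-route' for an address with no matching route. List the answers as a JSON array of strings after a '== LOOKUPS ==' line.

Trace:
  add 197.216.48.0/20 -> H1 at depth 20
  add 197.216.0.0/14 -> H4 at depth 14
  ? 14.33.235.228  path d0:-  best=no-route
  add 248.191.91.144/29 -> H2 at depth 29
  add 197.216.48.103/32 -> H0 at depth 32
  add 248.191.91.128/27 -> H2 at depth 27
  ? 248.191.91.136  path d0:-→d1:-→d2:-→d3:-→d4:-→d5:-→d6:-→d7:-→d8:-→d9:-→d10:-→d11:-→d12:-→d13:-→d14:-→d15:-→d16:-→d17:-→d18:-→d19:-→d20:-→d21:-→d22:-→d23:-→d24:-→d25:-→d26:-→d27:H2  best=H2
  ? 197.216.48.103  path d0:-→d1:-→d2:-→d3:-→d4:-→d5:-→d6:-→d7:-→d8:-→d9:-→d10:-→d11:-→d12:-→d13:-→d14:H4→d15:-→d16:-→d17:-→d18:-→d19:-→d20:H1→d21:-→d22:-→d23:-→d24:-→d25:-→d26:-→d27:-→d28:-→d29:-→d30:-→d31:-→d32:H0  best=H0
  ? 248.191.91.145  path d0:-→d1:-→d2:-→d3:-→d4:-→d5:-→d6:-→d7:-→d8:-→d9:-→d10:-→d11:-→d12:-→d13:-→d14:-→d15:-→d16:-→d17:-→d18:-→d19:-→d20:-→d21:-→d22:-→d23:-→d24:-→d25:-→d26:-→d27:H2→d28:-→d29:H2  best=H2

== LOOKUPS ==
["no-route","H2","H0","H2"]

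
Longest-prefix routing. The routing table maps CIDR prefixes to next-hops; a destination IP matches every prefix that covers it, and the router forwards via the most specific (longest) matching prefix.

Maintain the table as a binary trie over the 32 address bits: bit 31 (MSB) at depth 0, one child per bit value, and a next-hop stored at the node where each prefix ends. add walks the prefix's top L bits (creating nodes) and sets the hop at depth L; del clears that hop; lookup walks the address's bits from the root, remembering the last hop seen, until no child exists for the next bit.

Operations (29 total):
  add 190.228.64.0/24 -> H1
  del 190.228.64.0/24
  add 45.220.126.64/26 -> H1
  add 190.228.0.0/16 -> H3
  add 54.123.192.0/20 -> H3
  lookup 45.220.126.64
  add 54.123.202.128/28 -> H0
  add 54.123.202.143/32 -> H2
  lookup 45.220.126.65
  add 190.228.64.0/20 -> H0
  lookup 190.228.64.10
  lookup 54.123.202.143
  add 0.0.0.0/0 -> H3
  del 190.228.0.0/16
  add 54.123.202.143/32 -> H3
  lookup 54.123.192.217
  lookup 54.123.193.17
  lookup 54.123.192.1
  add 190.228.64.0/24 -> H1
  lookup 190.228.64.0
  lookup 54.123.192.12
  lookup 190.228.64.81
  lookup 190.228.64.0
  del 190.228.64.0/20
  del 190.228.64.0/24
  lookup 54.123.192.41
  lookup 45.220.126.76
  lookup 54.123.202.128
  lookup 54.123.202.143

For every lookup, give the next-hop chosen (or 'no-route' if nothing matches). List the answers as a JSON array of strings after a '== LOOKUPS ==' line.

Process each operation:
  add 190.228.64.0/24 -> H1 at depth 24
  del 190.228.64.0/24 (clear depth 24)
  add 45.220.126.64/26 -> H1 at depth 26
  add 190.228.0.0/16 -> H3 at depth 16
  add 54.123.192.0/20 -> H3 at depth 20
  Q 45.220.126.64: descend 00101101110111000111111001 ; hops seen [H1] ; pick H1
  add 54.123.202.128/28 -> H0 at depth 28
  add 54.123.202.143/32 -> H2 at depth 32
  Q 45.220.126.65: descend 00101101110111000111111001 ; hops seen [H1] ; pick H1
  add 190.228.64.0/20 -> H0 at depth 20
  Q 190.228.64.10: descend 101111101110010001000000 ; hops seen [H3,H0] ; pick H0
  Q 54.123.202.143: descend 00110110011110111100101010001111 ; hops seen [H3,H0,H2] ; pick H2
  add 0.0.0.0/0 -> H3 at depth 0
  del 190.228.0.0/16 (clear depth 16)
  add 54.123.202.143/32 -> H3 at depth 32
  Q 54.123.192.217: descend 00110110011110111100 ; hops seen [H3,H3] ; pick H3
  Q 54.123.193.17: descend 00110110011110111100 ; hops seen [H3,H3] ; pick H3
  Q 54.123.192.1: descend 00110110011110111100 ; hops seen [H3,H3] ; pick H3
  add 190.228.64.0/24 -> H1 at depth 24
  Q 190.228.64.0: descend 101111101110010001000000 ; hops seen [H3,H0,H1] ; pick H1
  Q 54.123.192.12: descend 00110110011110111100 ; hops seen [H3,H3] ; pick H3
  Q 190.228.64.81: descend 101111101110010001000000 ; hops seen [H3,H0,H1] ; pick H1
  Q 190.228.64.0: descend 101111101110010001000000 ; hops seen [H3,H0,H1] ; pick H1
  del 190.228.64.0/20 (clear depth 20)
  del 190.228.64.0/24 (clear depth 24)
  Q 54.123.192.41: descend 00110110011110111100 ; hops seen [H3,H3] ; pick H3
  Q 45.220.126.76: descend 00101101110111000111111001 ; hops seen [H3,H1] ; pick H1
  Q 54.123.202.128: descend 0011011001111011110010101000 ; hops seen [H3,H3,H0] ; pick H0
  Q 54.123.202.143: descend 00110110011110111100101010001111 ; hops seen [H3,H3,H0,H3] ; pick H3

== LOOKUPS ==
["H1","H1","H0","H2","H3","H3","H3","H1","H3","H1","H1","H3","H1","H0","H3"]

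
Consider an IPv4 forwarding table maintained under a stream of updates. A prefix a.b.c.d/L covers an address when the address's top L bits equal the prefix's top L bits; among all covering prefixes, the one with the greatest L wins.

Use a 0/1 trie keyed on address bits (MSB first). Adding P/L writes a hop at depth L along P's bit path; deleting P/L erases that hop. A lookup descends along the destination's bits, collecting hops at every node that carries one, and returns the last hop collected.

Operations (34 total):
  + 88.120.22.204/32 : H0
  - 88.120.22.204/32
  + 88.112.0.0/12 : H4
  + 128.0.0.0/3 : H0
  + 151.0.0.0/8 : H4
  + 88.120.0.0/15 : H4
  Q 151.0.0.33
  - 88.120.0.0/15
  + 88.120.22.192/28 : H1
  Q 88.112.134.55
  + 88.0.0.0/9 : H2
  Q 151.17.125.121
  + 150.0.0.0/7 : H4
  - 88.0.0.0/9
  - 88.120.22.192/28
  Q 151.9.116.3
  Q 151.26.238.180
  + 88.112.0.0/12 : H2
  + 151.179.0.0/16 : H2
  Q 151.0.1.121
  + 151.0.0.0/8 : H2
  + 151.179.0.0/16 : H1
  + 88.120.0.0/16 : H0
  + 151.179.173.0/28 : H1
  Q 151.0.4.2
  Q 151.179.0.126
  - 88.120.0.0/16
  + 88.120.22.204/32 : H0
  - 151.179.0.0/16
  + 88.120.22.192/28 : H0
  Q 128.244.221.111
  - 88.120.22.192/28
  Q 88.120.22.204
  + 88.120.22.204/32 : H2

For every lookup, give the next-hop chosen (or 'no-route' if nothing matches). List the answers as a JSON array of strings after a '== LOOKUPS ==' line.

Trace:
  + 88.120.22.204/32 (H0) depth=32
  - 88.120.22.204/32 clear@32
  + 88.112.0.0/12 (H4) depth=12
  + 128.0.0.0/3 (H0) depth=3
  + 151.0.0.0/8 (H4) depth=8
  + 88.120.0.0/15 (H4) depth=15
  lookup 151.0.0.33: bits 10010111 walk d0:-→d1:-→d2:-→d3:H0→d4:-→d5:-→d6:-→d7:-→d8:H4 -> H4
  - 88.120.0.0/15 clear@15
  + 88.120.22.192/28 (H1) depth=28
  lookup 88.112.134.55: bits 010110000111 walk d0:-→d1:-→d2:-→d3:-→d4:-→d5:-→d6:-→d7:-→d8:-→d9:-→d10:-→d11:-→d12:H4 -> H4
  + 88.0.0.0/9 (H2) depth=9
  lookup 151.17.125.121: bits 10010111 walk d0:-→d1:-→d2:-→d3:H0→d4:-→d5:-→d6:-→d7:-→d8:H4 -> H4
  + 150.0.0.0/7 (H4) depth=7
  - 88.0.0.0/9 clear@9
  - 88.120.22.192/28 clear@28
  lookup 151.9.116.3: bits 10010111 walk d0:-→d1:-→d2:-→d3:H0→d4:-→d5:-→d6:-→d7:H4→d8:H4 -> H4
  lookup 151.26.238.180: bits 10010111 walk d0:-→d1:-→d2:-→d3:H0→d4:-→d5:-→d6:-→d7:H4→d8:H4 -> H4
  + 88.112.0.0/12 (H2) depth=12
  + 151.179.0.0/16 (H2) depth=16
  lookup 151.0.1.121: bits 10010111 walk d0:-→d1:-→d2:-→d3:H0→d4:-→d5:-→d6:-→d7:H4→d8:H4 -> H4
  + 151.0.0.0/8 (H2) depth=8
  + 151.179.0.0/16 (H1) depth=16
  + 88.120.0.0/16 (H0) depth=16
  + 151.179.173.0/28 (H1) depth=28
  lookup 151.0.4.2: bits 10010111 walk d0:-→d1:-→d2:-→d3:H0→d4:-→d5:-→d6:-→d7:H4→d8:H2 -> H2
  lookup 151.179.0.126: bits 1001011110110011 walk d0:-→d1:-→d2:-→d3:H0→d4:-→d5:-→d6:-→d7:H4→d8:H2→d9:-→d10:-→d11:-→d12:-→d13:-→d14:-→d15:-→d16:H1 -> H1
  - 88.120.0.0/16 clear@16
  + 88.120.22.204/32 (H0) depth=32
  - 151.179.0.0/16 clear@16
  + 88.120.22.192/28 (H0) depth=28
  lookup 128.244.221.111: bits 100 walk d0:-→d1:-→d2:-→d3:H0 -> H0
  - 88.120.22.192/28 clear@28
  lookup 88.120.22.204: bits 01011000011110000001011011001100 walk d0:-→d1:-→d2:-→d3:-→d4:-→d5:-→d6:-→d7:-→d8:-→d9:-→d10:-→d11:-→d12:H2→d13:-→d14:-→d15:-→d16:-→d17:-→d18:-→d19:-→d20:-→d21:-→d22:-→d23:-→d24:-→d25:-→d26:-→d27:-→d28:-→d29:-→d30:-→d31:-→d32:H0 -> H0
  + 88.120.22.204/32 (H2) depth=32

== LOOKUPS ==
["H4","H4","H4","H4","H4","H4","H2","H1","H0","H0"]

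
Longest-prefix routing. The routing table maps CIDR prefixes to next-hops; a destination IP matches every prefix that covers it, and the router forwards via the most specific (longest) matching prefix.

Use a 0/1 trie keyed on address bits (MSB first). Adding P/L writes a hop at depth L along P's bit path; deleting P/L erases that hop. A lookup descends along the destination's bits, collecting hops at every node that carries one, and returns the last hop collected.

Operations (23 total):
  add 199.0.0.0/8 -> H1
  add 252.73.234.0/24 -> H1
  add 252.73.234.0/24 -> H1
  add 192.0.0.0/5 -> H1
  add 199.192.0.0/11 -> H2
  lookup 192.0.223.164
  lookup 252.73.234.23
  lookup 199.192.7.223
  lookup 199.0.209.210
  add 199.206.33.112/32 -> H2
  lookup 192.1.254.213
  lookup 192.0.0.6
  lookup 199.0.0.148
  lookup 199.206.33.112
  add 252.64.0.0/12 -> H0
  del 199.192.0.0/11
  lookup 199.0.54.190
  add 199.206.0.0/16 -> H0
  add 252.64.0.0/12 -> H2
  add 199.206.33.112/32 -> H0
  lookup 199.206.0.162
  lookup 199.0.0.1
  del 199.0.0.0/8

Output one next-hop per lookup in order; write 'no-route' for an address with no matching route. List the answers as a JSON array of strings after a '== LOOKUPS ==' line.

Process each operation:
  + 199.0.0.0/8 (H1) depth=8
  + 252.73.234.0/24 (H1) depth=24
  + 252.73.234.0/24 (H1) depth=24
  + 192.0.0.0/5 (H1) depth=5
  + 199.192.0.0/11 (H2) depth=11
  Q 192.0.223.164: descend 11000 ; hops seen [H1] ; pick H1
  Q 252.73.234.23: descend 111111000100100111101010 ; hops seen [H1] ; pick H1
  Q 199.192.7.223: descend 11000111110 ; hops seen [H1,H1,H2] ; pick H2
  Q 199.0.209.210: descend 11000111 ; hops seen [H1,H1] ; pick H1
  + 199.206.33.112/32 (H2) depth=32
  Q 192.1.254.213: descend 11000 ; hops seen [H1] ; pick H1
  Q 192.0.0.6: descend 11000 ; hops seen [H1] ; pick H1
  Q 199.0.0.148: descend 11000111 ; hops seen [H1,H1] ; pick H1
  Q 199.206.33.112: descend 11000111110011100010000101110000 ; hops seen [H1,H1,H2,H2] ; pick H2
  + 252.64.0.0/12 (H0) depth=12
  del 199.192.0.0/11 (clear depth 11)
  Q 199.0.54.190: descend 11000111 ; hops seen [H1,H1] ; pick H1
  + 199.206.0.0/16 (H0) depth=16
  + 252.64.0.0/12 (H2) depth=12
  + 199.206.33.112/32 (H0) depth=32
  Q 199.206.0.162: descend 110001111100111000 ; hops seen [H1,H1,H0] ; pick H0
  Q 199.0.0.1: descend 11000111 ; hops seen [H1,H1] ; pick H1
  del 199.0.0.0/8 (clear depth 8)

== LOOKUPS ==
["H1","H1","H2","H1","H1","H1","H1","H2","H1","H0","H1"]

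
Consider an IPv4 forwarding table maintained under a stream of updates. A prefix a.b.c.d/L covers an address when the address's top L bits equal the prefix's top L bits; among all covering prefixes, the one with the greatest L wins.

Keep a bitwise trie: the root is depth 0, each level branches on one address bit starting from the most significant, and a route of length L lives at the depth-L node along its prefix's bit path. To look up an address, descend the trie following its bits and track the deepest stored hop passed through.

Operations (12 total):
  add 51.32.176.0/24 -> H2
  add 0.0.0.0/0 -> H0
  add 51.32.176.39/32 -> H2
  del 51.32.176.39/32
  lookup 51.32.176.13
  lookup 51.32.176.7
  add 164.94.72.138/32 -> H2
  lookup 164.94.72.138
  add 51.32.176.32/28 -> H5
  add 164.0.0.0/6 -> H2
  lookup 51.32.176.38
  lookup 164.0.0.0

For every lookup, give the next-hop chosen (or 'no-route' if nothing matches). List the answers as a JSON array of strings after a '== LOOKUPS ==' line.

Apply in order:
  + 51.32.176.0/24 (H2) depth=24
  + 0.0.0.0/0 (H0) depth=0
  + 51.32.176.39/32 (H2) depth=32
  del 51.32.176.39/32 (clear depth 32)
  ? 51.32.176.13  path d0:H0→d1:-→d2:-→d3:-→d4:-→d5:-→d6:-→d7:-→d8:-→d9:-→d10:-→d11:-→d12:-→d13:-→d14:-→d15:-→d16:-→d17:-→d18:-→d19:-→d20:-→d21:-→d22:-→d23:-→d24:H2→d25:-→d26:-  best=H2
  ? 51.32.176.7  path d0:H0→d1:-→d2:-→d3:-→d4:-→d5:-→d6:-→d7:-→d8:-→d9:-→d10:-→d11:-→d12:-→d13:-→d14:-→d15:-→d16:-→d17:-→d18:-→d19:-→d20:-→d21:-→d22:-→d23:-→d24:H2→d25:-→d26:-  best=H2
  + 164.94.72.138/32 (H2) depth=32
  ? 164.94.72.138  path d0:H0→d1:-→d2:-→d3:-→d4:-→d5:-→d6:-→d7:-→d8:-→d9:-→d10:-→d11:-→d12:-→d13:-→d14:-→d15:-→d16:-→d17:-→d18:-→d19:-→d20:-→d21:-→d22:-→d23:-→d24:-→d25:-→d26:-→d27:-→d28:-→d29:-→d30:-→d31:-→d32:H2  best=H2
  + 51.32.176.32/28 (H5) depth=28
  + 164.0.0.0/6 (H2) depth=6
  ? 51.32.176.38  path d0:H0→d1:-→d2:-→d3:-→d4:-→d5:-→d6:-→d7:-→d8:-→d9:-→d10:-→d11:-→d12:-→d13:-→d14:-→d15:-→d16:-→d17:-→d18:-→d19:-→d20:-→d21:-→d22:-→d23:-→d24:H2→d25:-→d26:-→d27:-→d28:H5→d29:-→d30:-→d31:-  best=H5
  ? 164.0.0.0  path d0:H0→d1:-→d2:-→d3:-→d4:-→d5:-→d6:H2→d7:-→d8:-→d9:-  best=H2

== LOOKUPS ==
["H2","H2","H2","H5","H2"]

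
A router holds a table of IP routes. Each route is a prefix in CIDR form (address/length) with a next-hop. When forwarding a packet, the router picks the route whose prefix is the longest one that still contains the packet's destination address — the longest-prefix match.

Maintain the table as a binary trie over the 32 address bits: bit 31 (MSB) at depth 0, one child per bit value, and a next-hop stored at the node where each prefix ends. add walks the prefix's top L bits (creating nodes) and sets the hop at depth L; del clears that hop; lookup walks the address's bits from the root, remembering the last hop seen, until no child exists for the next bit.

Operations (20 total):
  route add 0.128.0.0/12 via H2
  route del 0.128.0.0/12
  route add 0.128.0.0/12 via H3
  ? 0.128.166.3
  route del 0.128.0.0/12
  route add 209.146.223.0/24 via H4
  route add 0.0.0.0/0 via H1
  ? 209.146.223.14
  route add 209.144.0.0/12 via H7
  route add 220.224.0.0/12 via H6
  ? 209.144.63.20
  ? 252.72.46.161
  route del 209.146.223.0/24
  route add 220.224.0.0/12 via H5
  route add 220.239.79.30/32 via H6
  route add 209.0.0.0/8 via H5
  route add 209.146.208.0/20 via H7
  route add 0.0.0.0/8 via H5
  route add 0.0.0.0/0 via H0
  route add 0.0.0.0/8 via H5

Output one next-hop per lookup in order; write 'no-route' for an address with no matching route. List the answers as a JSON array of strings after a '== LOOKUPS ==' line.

Apply in order:
  add 0.128.0.0/12 -> H2 at depth 12
  - 0.128.0.0/12 clear@12
  add 0.128.0.0/12 -> H3 at depth 12
  Q 0.128.166.3: descend 000000001000 ; hops seen [H3] ; pick H3
  - 0.128.0.0/12 clear@12
  add 209.146.223.0/24 -> H4 at depth 24
  add 0.0.0.0/0 -> H1 at depth 0
  Q 209.146.223.14: descend 110100011001001011011111 ; hops seen [H1,H4] ; pick H4
  add 209.144.0.0/12 -> H7 at depth 12
  add 220.224.0.0/12 -> H6 at depth 12
  Q 209.144.63.20: descend 11010001100100 ; hops seen [H1,H7] ; pick H7
  Q 252.72.46.161: descend 11 ; hops seen [H1] ; pick H1
  - 209.146.223.0/24 clear@24
  add 220.224.0.0/12 -> H5 at depth 12
  add 220.239.79.30/32 -> H6 at depth 32
  add 209.0.0.0/8 -> H5 at depth 8
  add 209.146.208.0/20 -> H7 at depth 20
  add 0.0.0.0/8 -> H5 at depth 8
  add 0.0.0.0/0 -> H0 at depth 0
  add 0.0.0.0/8 -> H5 at depth 8

== LOOKUPS ==
["H3","H4","H7","H1"]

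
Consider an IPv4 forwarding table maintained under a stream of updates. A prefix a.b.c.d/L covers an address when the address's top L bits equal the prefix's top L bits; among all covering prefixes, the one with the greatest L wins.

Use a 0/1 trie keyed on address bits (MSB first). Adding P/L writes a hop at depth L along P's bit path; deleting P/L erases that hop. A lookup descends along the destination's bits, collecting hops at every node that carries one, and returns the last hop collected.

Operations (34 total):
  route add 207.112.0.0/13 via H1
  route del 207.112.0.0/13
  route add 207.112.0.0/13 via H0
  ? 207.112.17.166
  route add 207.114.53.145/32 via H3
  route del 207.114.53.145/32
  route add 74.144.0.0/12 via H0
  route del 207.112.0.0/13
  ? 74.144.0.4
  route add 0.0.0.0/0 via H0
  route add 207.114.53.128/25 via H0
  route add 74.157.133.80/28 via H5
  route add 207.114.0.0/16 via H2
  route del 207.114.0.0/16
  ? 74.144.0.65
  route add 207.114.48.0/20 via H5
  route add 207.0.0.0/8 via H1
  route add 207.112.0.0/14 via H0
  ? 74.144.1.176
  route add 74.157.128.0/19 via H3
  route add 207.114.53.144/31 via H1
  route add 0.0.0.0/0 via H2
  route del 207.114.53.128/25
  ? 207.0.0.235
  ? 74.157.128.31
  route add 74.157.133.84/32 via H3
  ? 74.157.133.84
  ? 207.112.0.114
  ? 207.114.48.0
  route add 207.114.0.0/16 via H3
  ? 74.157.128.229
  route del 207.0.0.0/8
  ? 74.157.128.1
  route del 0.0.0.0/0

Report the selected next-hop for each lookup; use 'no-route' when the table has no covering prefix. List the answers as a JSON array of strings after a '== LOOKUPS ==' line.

Process each operation:
  + 207.112.0.0/13 (H1) depth=13
  del 207.112.0.0/13 (clear depth 13)
  + 207.112.0.0/13 (H0) depth=13
  Q 207.112.17.166: descend 1100111101110 ; hops seen [H0] ; pick H0
  + 207.114.53.145/32 (H3) depth=32
  del 207.114.53.145/32 (clear depth 32)
  + 74.144.0.0/12 (H0) depth=12
  del 207.112.0.0/13 (clear depth 13)
  Q 74.144.0.4: descend 010010101001 ; hops seen [H0] ; pick H0
  + 0.0.0.0/0 (H0) depth=0
  + 207.114.53.128/25 (H0) depth=25
  + 74.157.133.80/28 (H5) depth=28
  + 207.114.0.0/16 (H2) depth=16
  del 207.114.0.0/16 (clear depth 16)
  Q 74.144.0.65: descend 010010101001 ; hops seen [H0,H0] ; pick H0
  + 207.114.48.0/20 (H5) depth=20
  + 207.0.0.0/8 (H1) depth=8
  + 207.112.0.0/14 (H0) depth=14
  Q 74.144.1.176: descend 010010101001 ; hops seen [H0,H0] ; pick H0
  + 74.157.128.0/19 (H3) depth=19
  + 207.114.53.144/31 (H1) depth=31
  + 0.0.0.0/0 (H2) depth=0
  del 207.114.53.128/25 (clear depth 25)
  Q 207.0.0.235: descend 110011110 ; hops seen [H2,H1] ; pick H1
  Q 74.157.128.31: descend 010010101001110110000 ; hops seen [H2,H0,H3] ; pick H3
  + 74.157.133.84/32 (H3) depth=32
  Q 74.157.133.84: descend 01001010100111011000010101010100 ; hops seen [H2,H0,H3,H5,H3] ; pick H3
  Q 207.112.0.114: descend 11001111011100 ; hops seen [H2,H1,H0] ; pick H0
  Q 207.114.48.0: descend 110011110111001000110 ; hops seen [H2,H1,H0,H5] ; pick H5
  + 207.114.0.0/16 (H3) depth=16
  Q 74.157.128.229: descend 010010101001110110000 ; hops seen [H2,H0,H3] ; pick H3
  del 207.0.0.0/8 (clear depth 8)
  Q 74.157.128.1: descend 010010101001110110000 ; hops seen [H2,H0,H3] ; pick H3
  del 0.0.0.0/0 (clear depth 0)

== LOOKUPS ==
["H0","H0","H0","H0","H1","H3","H3","H0","H5","H3","H3"]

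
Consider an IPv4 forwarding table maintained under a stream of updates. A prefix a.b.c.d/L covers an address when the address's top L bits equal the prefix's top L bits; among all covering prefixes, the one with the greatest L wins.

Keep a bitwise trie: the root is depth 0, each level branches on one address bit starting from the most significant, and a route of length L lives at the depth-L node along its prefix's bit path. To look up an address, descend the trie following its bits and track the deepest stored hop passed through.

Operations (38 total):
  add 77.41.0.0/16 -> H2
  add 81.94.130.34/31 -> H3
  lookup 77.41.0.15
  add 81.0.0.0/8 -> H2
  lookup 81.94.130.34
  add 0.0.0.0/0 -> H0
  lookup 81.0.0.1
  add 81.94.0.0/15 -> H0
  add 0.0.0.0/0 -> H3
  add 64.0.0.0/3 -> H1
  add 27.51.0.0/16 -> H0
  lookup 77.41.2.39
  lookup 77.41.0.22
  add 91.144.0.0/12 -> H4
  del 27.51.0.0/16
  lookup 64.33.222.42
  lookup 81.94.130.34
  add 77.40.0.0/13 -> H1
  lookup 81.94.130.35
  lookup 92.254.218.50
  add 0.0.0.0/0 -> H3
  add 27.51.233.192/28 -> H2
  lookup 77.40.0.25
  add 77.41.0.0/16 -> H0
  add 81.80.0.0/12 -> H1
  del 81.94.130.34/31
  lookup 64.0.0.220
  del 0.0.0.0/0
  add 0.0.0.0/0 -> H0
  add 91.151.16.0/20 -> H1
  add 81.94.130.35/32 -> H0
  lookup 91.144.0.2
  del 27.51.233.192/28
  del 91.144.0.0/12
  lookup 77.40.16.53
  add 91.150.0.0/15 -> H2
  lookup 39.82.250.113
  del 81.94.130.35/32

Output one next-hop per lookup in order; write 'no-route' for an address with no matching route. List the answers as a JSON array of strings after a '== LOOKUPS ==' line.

Process each operation:
  add 77.41.0.0/16 -> H2 at depth 16
  add 81.94.130.34/31 -> H3 at depth 31
  lookup 77.41.0.15: bits 0100110100101001 walk d0:-→d1:-→d2:-→d3:-→d4:-→d5:-→d6:-→d7:-→d8:-→d9:-→d10:-→d11:-→d12:-→d13:-→d14:-→d15:-→d16:H2 -> H2
  add 81.0.0.0/8 -> H2 at depth 8
  lookup 81.94.130.34: bits 0101000101011110100000100010001 walk d0:-→d1:-→d2:-→d3:-→d4:-→d5:-→d6:-→d7:-→d8:H2→d9:-→d10:-→d11:-→d12:-→d13:-→d14:-→d15:-→d16:-→d17:-→d18:-→d19:-→d20:-→d21:-→d22:-→d23:-→d24:-→d25:-→d26:-→d27:-→d28:-→d29:-→d30:-→d31:H3 -> H3
  add 0.0.0.0/0 -> H0 at depth 0
  lookup 81.0.0.1: bits 010100010 walk d0:H0→d1:-→d2:-→d3:-→d4:-→d5:-→d6:-→d7:-→d8:H2→d9:- -> H2
  add 81.94.0.0/15 -> H0 at depth 15
  add 0.0.0.0/0 -> H3 at depth 0
  add 64.0.0.0/3 -> H1 at depth 3
  add 27.51.0.0/16 -> H0 at depth 16
  lookup 77.41.2.39: bits 0100110100101001 walk d0:H3→d1:-→d2:-→d3:H1→d4:-→d5:-→d6:-→d7:-→d8:-→d9:-→d10:-→d11:-→d12:-→d13:-→d14:-→d15:-→d16:H2 -> H2
  lookup 77.41.0.22: bits 0100110100101001 walk d0:H3→d1:-→d2:-→d3:H1→d4:-→d5:-→d6:-→d7:-→d8:-→d9:-→d10:-→d11:-→d12:-→d13:-→d14:-→d15:-→d16:H2 -> H2
  add 91.144.0.0/12 -> H4 at depth 12
  del 27.51.0.0/16 (clear depth 16)
  lookup 64.33.222.42: bits 0100 walk d0:H3→d1:-→d2:-→d3:H1→d4:- -> H1
  lookup 81.94.130.34: bits 0101000101011110100000100010001 walk d0:H3→d1:-→d2:-→d3:H1→d4:-→d5:-→d6:-→d7:-→d8:H2→d9:-→d10:-→d11:-→d12:-→d13:-→d14:-→d15:H0→d16:-→d17:-→d18:-→d19:-→d20:-→d21:-→d22:-→d23:-→d24:-→d25:-→d26:-→d27:-→d28:-→d29:-→d30:-→d31:H3 -> H3
  add 77.40.0.0/13 -> H1 at depth 13
  lookup 81.94.130.35: bits 0101000101011110100000100010001 walk d0:H3→d1:-→d2:-→d3:H1→d4:-→d5:-→d6:-→d7:-→d8:H2→d9:-→d10:-→d11:-→d12:-→d13:-→d14:-→d15:H0→d16:-→d17:-→d18:-→d19:-→d20:-→d21:-→d22:-→d23:-→d24:-→d25:-→d26:-→d27:-→d28:-→d29:-→d30:-→d31:H3 -> H3
  lookup 92.254.218.50: bits 01011 walk d0:H3→d1:-→d2:-→d3:H1→d4:-→d5:- -> H1
  add 0.0.0.0/0 -> H3 at depth 0
  add 27.51.233.192/28 -> H2 at depth 28
  lookup 77.40.0.25: bits 010011010010100 walk d0:H3→d1:-→d2:-→d3:H1→d4:-→d5:-→d6:-→d7:-→d8:-→d9:-→d10:-→d11:-→d12:-→d13:H1→d14:-→d15:- -> H1
  add 77.41.0.0/16 -> H0 at depth 16
  add 81.80.0.0/12 -> H1 at depth 12
  del 81.94.130.34/31 (clear depth 31)
  lookup 64.0.0.220: bits 0100 walk d0:H3→d1:-→d2:-→d3:H1→d4:- -> H1
  del 0.0.0.0/0 (clear depth 0)
  add 0.0.0.0/0 -> H0 at depth 0
  add 91.151.16.0/20 -> H1 at depth 20
  add 81.94.130.35/32 -> H0 at depth 32
  lookup 91.144.0.2: bits 0101101110010 walk d0:H0→d1:-→d2:-→d3:H1→d4:-→d5:-→d6:-→d7:-→d8:-→d9:-→d10:-→d11:-→d12:H4→d13:- -> H4
  del 27.51.233.192/28 (clear depth 28)
  del 91.144.0.0/12 (clear depth 12)
  lookup 77.40.16.53: bits 010011010010100 walk d0:H0→d1:-→d2:-→d3:H1→d4:-→d5:-→d6:-→d7:-→d8:-→d9:-→d10:-→d11:-→d12:-→d13:H1→d14:-→d15:- -> H1
  add 91.150.0.0/15 -> H2 at depth 15
  lookup 39.82.250.113: bits 00 walk d0:H0→d1:-→d2:- -> H0
  del 81.94.130.35/32 (clear depth 32)

== LOOKUPS ==
["H2","H3","H2","H2","H2","H1","H3","H3","H1","H1","H1","H4","H1","H0"]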